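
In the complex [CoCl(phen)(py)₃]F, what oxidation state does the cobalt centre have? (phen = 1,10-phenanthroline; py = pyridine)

1 fluoride outside the brackets (-1 each) → the complex ion is 1+.
Ligand charges: 1×phen neutral; 3×py neutral; 1×Cl = -1; sum -1.
Co + (-1) = 1+ ⇒ Co is +2.

+2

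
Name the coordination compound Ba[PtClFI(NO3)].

The 1 barium counter-ion carries a total charge of +2, so each complex ion is 2−.
Ligand charges: 1×chloro (-1 each), 1×nitrato (-1 each), 1×fluoro (-1 each), 1×iodo (-1 each); total -4. So Pt + (-4) = 2−, giving Pt = +2.
Ligands are named alphabetically: chloro before fluoro before iodo before nitrato.
The complex ion is anionic, so platinum takes the -ate form platinate(II).

barium chlorofluoroiodonitratoplatinate(II)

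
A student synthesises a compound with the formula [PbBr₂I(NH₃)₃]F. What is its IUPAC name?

triamminedibromoiodolead(IV) fluoride

The 1 fluoride counter-ion carries a total charge of -1, so each complex ion is 1+.
Ligand charges: 2×bromo (-1 each), 3×ammine (neutral), 1×iodo (-1 each); total -3. So Pb + (-3) = 1+, giving Pb = +4.
Ligands are named alphabetically: ammine before bromo before iodo.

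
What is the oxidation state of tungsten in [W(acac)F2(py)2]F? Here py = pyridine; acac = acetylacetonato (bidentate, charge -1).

1 fluoride outside the brackets (-1 each) → the complex ion is 1+.
Ligand charges: 2×py neutral; 1×acac = -1; 2×F = -2; sum -3.
W + (-3) = 1+ ⇒ W is +4.

+4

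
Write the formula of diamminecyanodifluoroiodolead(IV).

Ligands: 2 fluoro (F, -1), 1 iodo (I, -1), 2 ammine (NH3, neutral), 1 cyano (CN, -1). Ligand charge sum = -4.
With Pb in oxidation state +4, the complex ion is [Pb...].

[Pb(CN)F2I(NH3)2]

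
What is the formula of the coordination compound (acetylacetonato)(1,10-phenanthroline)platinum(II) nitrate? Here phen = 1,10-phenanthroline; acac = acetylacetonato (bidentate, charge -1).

[Pt(acac)(phen)]NO3

Ligands: 1 1,10-phenanthroline (phen, neutral), 1 acetylacetonato (acac, -1). Ligand charge sum = -1.
With Pt in oxidation state +2, the complex ion is [Pt...]^1+.
Charge balance with nitrate (-1) requires 1 complex ion per 1 nitrate.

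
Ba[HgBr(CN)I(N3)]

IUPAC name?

The 1 barium counter-ion carries a total charge of +2, so each complex ion is 2−.
Ligand charges: 1×azido (-1 each), 1×bromo (-1 each), 1×cyano (-1 each), 1×iodo (-1 each); total -4. So Hg + (-4) = 2−, giving Hg = +2.
The complex ion is anionic, so mercury takes the -ate form mercurate(II).

barium azidobromocyanoiodomercurate(II)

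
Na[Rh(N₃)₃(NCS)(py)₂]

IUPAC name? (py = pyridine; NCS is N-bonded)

The 1 sodium counter-ion carries a total charge of +1, so each complex ion is 1−.
Ligand charges: 3×azido (-1 each), 2×pyridine (neutral), 1×isothiocyanato (-1 each); total -4. So Rh + (-4) = 1−, giving Rh = +3.
Ligands are named alphabetically: azido before isothiocyanato before pyridine.
The complex ion is anionic, so rhodium takes the -ate form rhodate(III).

sodium triazidoisothiocyanatobis(pyridine)rhodate(III)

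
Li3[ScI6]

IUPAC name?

lithium hexaiodoscandate(III)

The 3 lithium counter-ions carry a total charge of +3, so each complex ion is 3−.
Ligand charges: 6×iodo (-1 each); total -6. So Sc + (-6) = 3−, giving Sc = +3.
The complex ion is anionic, so scandium takes the -ate form scandate(III).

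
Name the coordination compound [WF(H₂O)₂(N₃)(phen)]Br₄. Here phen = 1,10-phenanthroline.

The 4 bromide counter-ions carry a total charge of -4, so each complex ion is 4+.
Ligand charges: 1×fluoro (-1 each), 1×1,10-phenanthroline (neutral), 2×aqua (neutral), 1×azido (-1 each); total -2. So W + (-2) = 4+, giving W = +6.
Ligands are named alphabetically: aqua before azido before fluoro before phenanthroline.

diaquaazidofluoro(1,10-phenanthroline)tungsten(VI) bromide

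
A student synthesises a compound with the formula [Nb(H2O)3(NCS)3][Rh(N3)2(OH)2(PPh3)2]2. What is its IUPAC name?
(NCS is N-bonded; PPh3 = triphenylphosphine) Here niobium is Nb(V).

Nb is given as +5; the cation's ligand charges sum to -3, so the complex cation is 2+.
With 2 anions per cation, each anion must be 2/2 = 1−.
Anion: ligand charges sum to -4; for the ion to be 1−, Rh = +3.

triaquatriisothiocyanatoniobium(V) diazidodihydroxobis(triphenylphosphine)rhodate(III)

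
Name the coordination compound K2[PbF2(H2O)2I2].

potassium diaquadifluorodiiodoplumbate(II)

The 2 potassium counter-ions carry a total charge of +2, so each complex ion is 2−.
Ligand charges: 2×iodo (-1 each), 2×fluoro (-1 each), 2×aqua (neutral); total -4. So Pb + (-4) = 2−, giving Pb = +2.
Ligands are named alphabetically: aqua before fluoro before iodo.
The complex ion is anionic, so lead takes the -ate form plumbate(II).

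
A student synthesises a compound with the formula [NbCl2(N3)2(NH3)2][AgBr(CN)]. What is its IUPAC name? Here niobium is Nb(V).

Nb is given as +5; the cation's ligand charges sum to -4, so the complex cation is 1+.
A 1:1 salt means the anion carries the equal and opposite charge, 1−.
Anion: ligand charges sum to -2; for the ion to be 1−, Ag = +1.

diamminediazidodichloroniobium(V) bromocyanoargentate(I)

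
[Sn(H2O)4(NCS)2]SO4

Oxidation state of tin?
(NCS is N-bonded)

+4

1 sulfate outside the brackets (-2 each) → the complex ion is 2+.
Ligand charges: 2×NCS = -2; 4×H2O neutral; sum -2.
Sn + (-2) = 2+ ⇒ Sn is +4.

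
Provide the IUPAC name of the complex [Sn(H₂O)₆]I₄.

The 4 iodide counter-ions carry a total charge of -4, so each complex ion is 4+.
Ligand charges: 6×aqua (neutral); total 0. So Sn + (0) = 4+, giving Sn = +4.

hexaaquatin(IV) iodide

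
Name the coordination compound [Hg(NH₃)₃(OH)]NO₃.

triamminehydroxomercury(II) nitrate

The 1 nitrate counter-ion carries a total charge of -1, so each complex ion is 1+.
Ligand charges: 1×hydroxo (-1 each), 3×ammine (neutral); total -1. So Hg + (-1) = 1+, giving Hg = +2.
Ligands are named alphabetically: ammine before hydroxo.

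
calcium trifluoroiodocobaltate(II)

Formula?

Ligands: 1 iodo (I, -1), 3 fluoro (F, -1). Ligand charge sum = -4.
Charge balance with calcium (+2) requires 1 complex ion per 1 calcium.

Ca[CoF3I]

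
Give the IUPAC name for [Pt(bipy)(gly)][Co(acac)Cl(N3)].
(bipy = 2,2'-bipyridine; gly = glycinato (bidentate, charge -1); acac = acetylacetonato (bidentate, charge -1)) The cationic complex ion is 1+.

Both ions are complex: the cation is named first with the plain metal name, the anion second with the -ate form; each ion's ligands are alphabetised independently.
The complex cation is given as 1+; its ligand charges sum to -1, so Pt = +2.
A 1:1 salt means the anion carries the equal and opposite charge, 1−.
Anion: ligand charges sum to -3; for the ion to be 1−, Co = +2.

(2,2'-bipyridine)(glycinato)platinum(II) (acetylacetonato)azidochlorocobaltate(II)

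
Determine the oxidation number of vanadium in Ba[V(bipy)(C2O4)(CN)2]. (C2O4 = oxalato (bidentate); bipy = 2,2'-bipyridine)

+2

1 barium outside the brackets (+2 each) → the complex ion is 2−.
Ligand charges: 1×C2O4 = -2; 2×CN = -2; 1×bipy neutral; sum -4.
V + (-4) = 2− ⇒ V is +2.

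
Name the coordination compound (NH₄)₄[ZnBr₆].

ammonium hexabromozincate(II)

The 4 ammonium counter-ions carry a total charge of +4, so each complex ion is 4−.
Ligand charges: 6×bromo (-1 each); total -6. So Zn + (-6) = 4−, giving Zn = +2.
The complex ion is anionic, so zinc takes the -ate form zincate(II).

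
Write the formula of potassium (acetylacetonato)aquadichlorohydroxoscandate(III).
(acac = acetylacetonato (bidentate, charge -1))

Ligands: 2 chloro (Cl, -1), 1 acetylacetonato (acac, -1), 1 aqua (H2O, neutral), 1 hydroxo (OH, -1). Ligand charge sum = -4.
With Sc in oxidation state +3, the complex ion is [Sc...]^1−.
Charge balance with potassium (+1) requires 1 complex ion per 1 potassium.

K[Sc(acac)Cl2(H2O)(OH)]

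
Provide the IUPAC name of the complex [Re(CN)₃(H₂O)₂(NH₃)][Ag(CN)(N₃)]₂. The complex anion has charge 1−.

amminediaquatricyanorhenium(V) azidocyanoargentate(I)

Both ions are complex: the cation is named first with the plain metal name, the anion second with the -ate form; each ion's ligands are alphabetised independently.
The complex anion is given as 1−; its ligand charges sum to -2, so Ag = +1.
With 2 anions per cation, the cation must be 2×1 = 2+.
Cation: ligand charges sum to -3; for the ion to be 2+, Re = +5.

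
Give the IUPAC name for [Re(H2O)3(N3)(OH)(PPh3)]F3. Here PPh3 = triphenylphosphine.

The 3 fluoride counter-ions carry a total charge of -3, so each complex ion is 3+.
Ligand charges: 1×triphenylphosphine (neutral), 1×hydroxo (-1 each), 1×azido (-1 each), 3×aqua (neutral); total -2. So Re + (-2) = 3+, giving Re = +5.
Ligands are named alphabetically: aqua before azido before hydroxo before triphenylphosphine.

triaquaazidohydroxo(triphenylphosphine)rhenium(V) fluoride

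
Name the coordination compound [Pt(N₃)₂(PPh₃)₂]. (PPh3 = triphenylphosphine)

There is no counter-ion, so the complex is neutral overall.
Ligand charges: 2×triphenylphosphine (neutral), 2×azido (-1 each); total -2. So Pt + (-2) = 0, giving Pt = +2.
Ligands are named alphabetically: azido before triphenylphosphine.

diazidobis(triphenylphosphine)platinum(II)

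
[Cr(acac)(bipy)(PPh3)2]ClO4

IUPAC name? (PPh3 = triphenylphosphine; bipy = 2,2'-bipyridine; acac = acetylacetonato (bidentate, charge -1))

(acetylacetonato)(2,2'-bipyridine)bis(triphenylphosphine)chromium(II) perchlorate

The 1 perchlorate counter-ion carries a total charge of -1, so each complex ion is 1+.
Ligand charges: 2×triphenylphosphine (neutral), 1×2,2'-bipyridine (neutral), 1×acetylacetonato (-1 each); total -1. So Cr + (-1) = 1+, giving Cr = +2.
Ligands are named alphabetically: acetylacetonato before bipyridine before triphenylphosphine.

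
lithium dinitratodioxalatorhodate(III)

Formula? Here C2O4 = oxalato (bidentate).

Ligands: 2 oxalato (C2O4, -2), 2 nitrato (NO3, -1). Ligand charge sum = -6.
With Rh in oxidation state +3, the complex ion is [Rh...]^3−.
Charge balance with lithium (+1) requires 1 complex ion per 3 lithium.

Li3[Rh(C2O4)2(NO3)2]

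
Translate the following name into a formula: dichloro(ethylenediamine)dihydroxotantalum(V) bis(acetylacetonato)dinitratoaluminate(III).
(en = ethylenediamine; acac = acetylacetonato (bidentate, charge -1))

Cation [Ta…]: ligand charges -4, Ta(V) ⇒ ion charge 1+.
Anion [Al…]: ligand charges -4, Al(III) ⇒ ion charge 1−.
One 1+ cation balances one 1− anion.

[TaCl2(en)(OH)2][Al(acac)2(NO3)2]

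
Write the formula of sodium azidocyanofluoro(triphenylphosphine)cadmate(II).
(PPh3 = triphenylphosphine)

Ligands: 1 azido (N3, -1), 1 fluoro (F, -1), 1 cyano (CN, -1), 1 triphenylphosphine (PPh3, neutral). Ligand charge sum = -3.
Charge balance with sodium (+1) requires 1 complex ion per 1 sodium.

Na[Cd(CN)F(N3)(PPh3)]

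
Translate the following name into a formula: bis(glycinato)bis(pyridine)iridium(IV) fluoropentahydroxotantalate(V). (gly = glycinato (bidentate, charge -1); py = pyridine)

Cation [Ir…]: ligand charges -2, Ir(IV) ⇒ ion charge 2+.
Anion [Ta…]: ligand charges -6, Ta(V) ⇒ ion charge 1−.
One 2+ cation requires 2 of the 1− anion.

[Ir(gly)2(py)2][TaF(OH)5]2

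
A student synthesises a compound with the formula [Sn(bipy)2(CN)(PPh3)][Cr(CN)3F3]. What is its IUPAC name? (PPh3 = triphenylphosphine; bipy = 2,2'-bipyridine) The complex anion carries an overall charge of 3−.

Both ions are complex: the cation is named first with the plain metal name, the anion second with the -ate form; each ion's ligands are alphabetised independently.
The complex anion is given as 3−; its ligand charges sum to -6, so Cr = +3.
A 1:1 salt means the cation carries the equal and opposite charge, 3+.
Cation: ligand charges sum to -1; for the ion to be 3+, Sn = +4.

bis(2,2'-bipyridine)cyano(triphenylphosphine)tin(IV) tricyanotrifluorochromate(III)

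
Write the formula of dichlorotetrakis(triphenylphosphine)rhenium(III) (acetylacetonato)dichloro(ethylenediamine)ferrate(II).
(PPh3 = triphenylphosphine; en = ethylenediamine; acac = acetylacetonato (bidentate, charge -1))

[ReCl2(PPh3)4][Fe(acac)Cl2(en)]

Cation [Re…]: ligand charges -2, Re(III) ⇒ ion charge 1+.
Anion [Fe…]: ligand charges -3, Fe(II) ⇒ ion charge 1−.
One 1+ cation balances one 1− anion.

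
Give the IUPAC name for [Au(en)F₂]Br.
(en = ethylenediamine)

The 1 bromide counter-ion carries a total charge of -1, so each complex ion is 1+.
Ligand charges: 2×fluoro (-1 each), 1×ethylenediamine (neutral); total -2. So Au + (-2) = 1+, giving Au = +3.
Ligands are named alphabetically: ethylenediamine before fluoro.

(ethylenediamine)difluorogold(III) bromide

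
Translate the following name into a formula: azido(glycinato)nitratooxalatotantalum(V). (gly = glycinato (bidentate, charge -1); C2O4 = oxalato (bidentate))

[Ta(C2O4)(gly)(N3)(NO3)]

Ligands: 1 nitrato (NO3, -1), 1 azido (N3, -1), 1 glycinato (gly, -1), 1 oxalato (C2O4, -2). Ligand charge sum = -5.
With Ta in oxidation state +5, the complex ion is [Ta...].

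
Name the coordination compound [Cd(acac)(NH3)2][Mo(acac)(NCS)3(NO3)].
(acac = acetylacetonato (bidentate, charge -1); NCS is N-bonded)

Both ions are complex: the cation is named first with the plain metal name, the anion second with the -ate form; each ion's ligands are alphabetised independently.
Cadmium is always +2 in its complexes; the cation's ligand charges sum to -1, so the complex cation is 1+.
A 1:1 salt means the anion carries the equal and opposite charge, 1−.
Anion: ligand charges sum to -5; for the ion to be 1−, Mo = +4.

(acetylacetonato)diamminecadmium(II) (acetylacetonato)triisothiocyanatonitratomolybdate(IV)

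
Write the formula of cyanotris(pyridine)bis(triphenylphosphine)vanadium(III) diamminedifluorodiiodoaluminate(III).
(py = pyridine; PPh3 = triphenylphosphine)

Cation [V…]: ligand charges -1, V(III) ⇒ ion charge 2+.
Anion [Al…]: ligand charges -4, Al(III) ⇒ ion charge 1−.
One 2+ cation requires 2 of the 1− anion.

[V(CN)(PPh3)2(py)3][AlF2I2(NH3)2]2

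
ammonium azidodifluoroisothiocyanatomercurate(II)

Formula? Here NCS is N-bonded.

Ligands: 1 azido (N3, -1), 1 isothiocyanato (NCS, -1), 2 fluoro (F, -1). Ligand charge sum = -4.
With Hg in oxidation state +2, the complex ion is [Hg...]^2−.
Charge balance with ammonium (+1) requires 1 complex ion per 2 ammonium.

(NH4)2[HgF2(N3)(NCS)]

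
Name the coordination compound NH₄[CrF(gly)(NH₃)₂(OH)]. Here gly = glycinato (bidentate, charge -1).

The 1 ammonium counter-ion carries a total charge of +1, so each complex ion is 1−.
Ligand charges: 2×ammine (neutral), 1×fluoro (-1 each), 1×hydroxo (-1 each), 1×glycinato (-1 each); total -3. So Cr + (-3) = 1−, giving Cr = +2.
Ligands are named alphabetically: ammine before fluoro before glycinato before hydroxo.
The complex ion is anionic, so chromium takes the -ate form chromate(II).

ammonium diamminefluoro(glycinato)hydroxochromate(II)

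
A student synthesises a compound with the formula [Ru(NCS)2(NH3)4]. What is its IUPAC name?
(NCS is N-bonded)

tetraamminediisothiocyanatoruthenium(II)

There is no counter-ion, so the complex is neutral overall.
Ligand charges: 2×isothiocyanato (-1 each), 4×ammine (neutral); total -2. So Ru + (-2) = 0, giving Ru = +2.
Ligands are named alphabetically: ammine before isothiocyanato.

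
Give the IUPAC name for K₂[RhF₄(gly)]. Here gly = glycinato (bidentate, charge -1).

potassium tetrafluoro(glycinato)rhodate(III)

The 2 potassium counter-ions carry a total charge of +2, so each complex ion is 2−.
Ligand charges: 4×fluoro (-1 each), 1×glycinato (-1 each); total -5. So Rh + (-5) = 2−, giving Rh = +3.
Ligands are named alphabetically: fluoro before glycinato.
The complex ion is anionic, so rhodium takes the -ate form rhodate(III).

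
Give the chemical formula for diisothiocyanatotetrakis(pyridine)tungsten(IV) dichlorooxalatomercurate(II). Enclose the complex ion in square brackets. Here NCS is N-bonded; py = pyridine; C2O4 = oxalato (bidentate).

Cation [W…]: ligand charges -2, W(IV) ⇒ ion charge 2+.
Anion [Hg…]: ligand charges -4, Hg(II) ⇒ ion charge 2−.
One 2+ cation balances one 2− anion.

[W(NCS)2(py)4][Hg(C2O4)Cl2]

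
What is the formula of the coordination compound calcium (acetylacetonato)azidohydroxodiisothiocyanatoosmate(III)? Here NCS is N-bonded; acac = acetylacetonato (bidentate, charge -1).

Ca[Os(acac)(N3)(NCS)2(OH)]

Ligands: 2 isothiocyanato (NCS, -1), 1 azido (N3, -1), 1 acetylacetonato (acac, -1), 1 hydroxo (OH, -1). Ligand charge sum = -5.
With Os in oxidation state +3, the complex ion is [Os...]^2−.
Charge balance with calcium (+2) requires 1 complex ion per 1 calcium.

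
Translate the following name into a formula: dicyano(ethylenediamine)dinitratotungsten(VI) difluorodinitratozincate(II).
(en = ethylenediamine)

[W(CN)2(en)(NO3)2][ZnF2(NO3)2]

Cation [W…]: ligand charges -4, W(VI) ⇒ ion charge 2+.
Anion [Zn…]: ligand charges -4, Zn(II) ⇒ ion charge 2−.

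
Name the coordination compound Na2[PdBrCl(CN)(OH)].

sodium bromochlorocyanohydroxopalladate(II)

The 2 sodium counter-ions carry a total charge of +2, so each complex ion is 2−.
Ligand charges: 1×cyano (-1 each), 1×bromo (-1 each), 1×hydroxo (-1 each), 1×chloro (-1 each); total -4. So Pd + (-4) = 2−, giving Pd = +2.
Ligands are named alphabetically: bromo before chloro before cyano before hydroxo.
The complex ion is anionic, so palladium takes the -ate form palladate(II).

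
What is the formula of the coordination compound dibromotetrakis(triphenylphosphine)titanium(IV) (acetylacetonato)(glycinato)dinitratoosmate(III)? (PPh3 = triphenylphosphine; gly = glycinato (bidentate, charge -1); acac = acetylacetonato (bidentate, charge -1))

[TiBr2(PPh3)4][Os(acac)(gly)(NO3)2]2

Cation [Ti…]: ligand charges -2, Ti(IV) ⇒ ion charge 2+.
Anion [Os…]: ligand charges -4, Os(III) ⇒ ion charge 1−.
One 2+ cation requires 2 of the 1− anion.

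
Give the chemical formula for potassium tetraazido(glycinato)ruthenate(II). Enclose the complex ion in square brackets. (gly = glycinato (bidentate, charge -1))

K3[Ru(gly)(N3)4]

Ligands: 1 glycinato (gly, -1), 4 azido (N3, -1). Ligand charge sum = -5.
Charge balance with potassium (+1) requires 1 complex ion per 3 potassium.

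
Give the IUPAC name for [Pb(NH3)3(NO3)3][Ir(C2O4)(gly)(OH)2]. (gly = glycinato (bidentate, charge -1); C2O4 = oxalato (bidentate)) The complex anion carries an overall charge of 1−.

triamminetrinitratolead(IV) (glycinato)dihydroxooxalatoiridate(IV)

The complex anion is given as 1−; its ligand charges sum to -5, so Ir = +4.
A 1:1 salt means the cation carries the equal and opposite charge, 1+.
Cation: ligand charges sum to -3; for the ion to be 1+, Pb = +4.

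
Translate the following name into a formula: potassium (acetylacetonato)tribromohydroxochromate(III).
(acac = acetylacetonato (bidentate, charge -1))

K2[Cr(acac)Br3(OH)]

Ligands: 1 hydroxo (OH, -1), 1 acetylacetonato (acac, -1), 3 bromo (Br, -1). Ligand charge sum = -5.
With Cr in oxidation state +3, the complex ion is [Cr...]^2−.
Charge balance with potassium (+1) requires 1 complex ion per 2 potassium.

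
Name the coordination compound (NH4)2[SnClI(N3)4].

ammonium tetraazidochloroiodostannate(IV)

The 2 ammonium counter-ions carry a total charge of +2, so each complex ion is 2−.
Ligand charges: 1×chloro (-1 each), 1×iodo (-1 each), 4×azido (-1 each); total -6. So Sn + (-6) = 2−, giving Sn = +4.
The complex ion is anionic, so tin takes the -ate form stannate(IV).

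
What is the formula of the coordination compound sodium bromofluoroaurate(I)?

Ligands: 1 bromo (Br, -1), 1 fluoro (F, -1). Ligand charge sum = -2.
With Au in oxidation state +1, the complex ion is [Au...]^1−.
Charge balance with sodium (+1) requires 1 complex ion per 1 sodium.

Na[AuBrF]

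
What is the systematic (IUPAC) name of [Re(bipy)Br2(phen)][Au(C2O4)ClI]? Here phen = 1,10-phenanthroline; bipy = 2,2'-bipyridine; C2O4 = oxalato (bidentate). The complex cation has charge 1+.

(2,2'-bipyridine)dibromo(1,10-phenanthroline)rhenium(III) chloroiodooxalatoaurate(III)

Both ions are complex: the cation is named first with the plain metal name, the anion second with the -ate form; each ion's ligands are alphabetised independently.
The complex cation is given as 1+; its ligand charges sum to -2, so Re = +3.
A 1:1 salt means the anion carries the equal and opposite charge, 1−.
Anion: ligand charges sum to -4; for the ion to be 1−, Au = +3.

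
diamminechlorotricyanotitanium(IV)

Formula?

Ligands: 1 chloro (Cl, -1), 2 ammine (NH3, neutral), 3 cyano (CN, -1). Ligand charge sum = -4.
With Ti in oxidation state +4, the complex ion is [Ti...].

[TiCl(CN)3(NH3)2]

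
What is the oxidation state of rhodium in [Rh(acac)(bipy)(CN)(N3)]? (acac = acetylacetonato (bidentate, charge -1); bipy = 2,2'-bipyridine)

+3

No counter-ion: the bracketed complex is neutral.
Ligand charges: 1×acac = -1; 1×bipy neutral; 1×CN = -1; 1×N3 = -1; sum -3.
Rh + (-3) = 0 ⇒ Rh is +3.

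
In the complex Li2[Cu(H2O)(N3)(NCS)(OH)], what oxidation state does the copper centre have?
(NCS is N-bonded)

2 lithium outside the brackets (+1 each) → the complex ion is 2−.
Ligand charges: 1×N3 = -1; 1×H2O neutral; 1×NCS = -1; 1×OH = -1; sum -3.
Cu + (-3) = 2− ⇒ Cu is +1.

+1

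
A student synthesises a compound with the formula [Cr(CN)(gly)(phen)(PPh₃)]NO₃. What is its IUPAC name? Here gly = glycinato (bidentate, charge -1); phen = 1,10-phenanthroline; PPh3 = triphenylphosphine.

cyano(glycinato)(1,10-phenanthroline)(triphenylphosphine)chromium(III) nitrate

The 1 nitrate counter-ion carries a total charge of -1, so each complex ion is 1+.
Ligand charges: 1×glycinato (-1 each), 1×1,10-phenanthroline (neutral), 1×triphenylphosphine (neutral), 1×cyano (-1 each); total -2. So Cr + (-2) = 1+, giving Cr = +3.
Ligands are named alphabetically: cyano before glycinato before phenanthroline before triphenylphosphine.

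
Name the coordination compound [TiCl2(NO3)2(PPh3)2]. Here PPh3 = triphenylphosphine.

dichlorodinitratobis(triphenylphosphine)titanium(IV)

There is no counter-ion, so the complex is neutral overall.
Ligand charges: 2×chloro (-1 each), 2×nitrato (-1 each), 2×triphenylphosphine (neutral); total -4. So Ti + (-4) = 0, giving Ti = +4.
Ligands are named alphabetically: chloro before nitrato before triphenylphosphine.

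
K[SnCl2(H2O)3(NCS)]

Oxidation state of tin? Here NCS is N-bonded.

+2

1 potassium outside the brackets (+1 each) → the complex ion is 1−.
Ligand charges: 3×H2O neutral; 1×NCS = -1; 2×Cl = -2; sum -3.
Sn + (-3) = 1− ⇒ Sn is +2.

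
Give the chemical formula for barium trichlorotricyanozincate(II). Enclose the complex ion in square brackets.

Ligands: 3 cyano (CN, -1), 3 chloro (Cl, -1). Ligand charge sum = -6.
With Zn in oxidation state +2, the complex ion is [Zn...]^4−.
Charge balance with barium (+2) requires 1 complex ion per 2 barium.

Ba2[ZnCl3(CN)3]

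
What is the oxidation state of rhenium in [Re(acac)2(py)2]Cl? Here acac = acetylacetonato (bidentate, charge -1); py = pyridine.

1 chloride outside the brackets (-1 each) → the complex ion is 1+.
Ligand charges: 2×acac = -2; 2×py neutral; sum -2.
Re + (-2) = 1+ ⇒ Re is +3.

+3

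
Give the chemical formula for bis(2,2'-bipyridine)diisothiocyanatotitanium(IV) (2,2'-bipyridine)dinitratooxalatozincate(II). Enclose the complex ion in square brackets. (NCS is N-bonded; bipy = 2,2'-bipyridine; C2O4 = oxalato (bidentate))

[Ti(bipy)2(NCS)2][Zn(bipy)(C2O4)(NO3)2]

Cation [Ti…]: ligand charges -2, Ti(IV) ⇒ ion charge 2+.
Anion [Zn…]: ligand charges -4, Zn(II) ⇒ ion charge 2−.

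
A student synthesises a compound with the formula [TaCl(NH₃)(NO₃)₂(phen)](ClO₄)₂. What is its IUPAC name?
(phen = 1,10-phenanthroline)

The 2 perchlorate counter-ions carry a total charge of -2, so each complex ion is 2+.
Ligand charges: 1×chloro (-1 each), 1×ammine (neutral), 1×1,10-phenanthroline (neutral), 2×nitrato (-1 each); total -3. So Ta + (-3) = 2+, giving Ta = +5.
Ligands are named alphabetically: ammine before chloro before nitrato before phenanthroline.

amminechlorodinitrato(1,10-phenanthroline)tantalum(V) perchlorate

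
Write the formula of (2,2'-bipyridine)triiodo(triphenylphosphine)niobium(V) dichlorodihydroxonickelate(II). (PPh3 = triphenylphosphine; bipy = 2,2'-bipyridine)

[Nb(bipy)I3(PPh3)][NiCl2(OH)2]

Cation [Nb…]: ligand charges -3, Nb(V) ⇒ ion charge 2+.
Anion [Ni…]: ligand charges -4, Ni(II) ⇒ ion charge 2−.
One 2+ cation balances one 2− anion.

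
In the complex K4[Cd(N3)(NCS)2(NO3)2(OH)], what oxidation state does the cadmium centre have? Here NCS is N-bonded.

+2

4 potassium outside the brackets (+1 each) → the complex ion is 4−.
Ligand charges: 1×N3 = -1; 2×NCS = -2; 1×OH = -1; 2×NO3 = -2; sum -6.
Cd + (-6) = 4− ⇒ Cd is +2.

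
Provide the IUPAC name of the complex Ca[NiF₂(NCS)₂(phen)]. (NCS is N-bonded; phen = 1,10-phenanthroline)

calcium difluorodiisothiocyanato(1,10-phenanthroline)nickelate(II)

The 1 calcium counter-ion carries a total charge of +2, so each complex ion is 2−.
Ligand charges: 2×fluoro (-1 each), 2×isothiocyanato (-1 each), 1×1,10-phenanthroline (neutral); total -4. So Ni + (-4) = 2−, giving Ni = +2.
Ligands are named alphabetically: fluoro before isothiocyanato before phenanthroline.
The complex ion is anionic, so nickel takes the -ate form nickelate(II).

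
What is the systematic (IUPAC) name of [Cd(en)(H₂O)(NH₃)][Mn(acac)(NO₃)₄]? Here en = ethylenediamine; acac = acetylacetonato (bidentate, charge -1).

ammineaqua(ethylenediamine)cadmium(II) (acetylacetonato)tetranitratomanganate(III)

Both ions are complex: the cation is named first with the plain metal name, the anion second with the -ate form; each ion's ligands are alphabetised independently.
Cadmium is always +2 in its complexes; the cation's ligand charges sum to 0, so the complex cation is 2+.
A 1:1 salt means the anion carries the equal and opposite charge, 2−.
Anion: ligand charges sum to -5; for the ion to be 2−, Mn = +3.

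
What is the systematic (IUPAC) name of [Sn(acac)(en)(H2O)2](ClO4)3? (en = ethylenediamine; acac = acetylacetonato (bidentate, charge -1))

The 3 perchlorate counter-ions carry a total charge of -3, so each complex ion is 3+.
Ligand charges: 1×ethylenediamine (neutral), 2×aqua (neutral), 1×acetylacetonato (-1 each); total -1. So Sn + (-1) = 3+, giving Sn = +4.
Ligands are named alphabetically: acetylacetonato before aqua before ethylenediamine.

(acetylacetonato)diaqua(ethylenediamine)tin(IV) perchlorate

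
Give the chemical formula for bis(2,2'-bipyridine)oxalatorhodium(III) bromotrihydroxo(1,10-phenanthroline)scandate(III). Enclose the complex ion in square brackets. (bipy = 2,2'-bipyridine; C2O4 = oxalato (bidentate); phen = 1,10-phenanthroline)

[Rh(bipy)2(C2O4)][ScBr(OH)3(phen)]

Cation [Rh…]: ligand charges -2, Rh(III) ⇒ ion charge 1+.
Anion [Sc…]: ligand charges -4, Sc(III) ⇒ ion charge 1−.
One 1+ cation balances one 1− anion.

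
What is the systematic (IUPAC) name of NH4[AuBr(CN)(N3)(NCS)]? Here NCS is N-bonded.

The 1 ammonium counter-ion carries a total charge of +1, so each complex ion is 1−.
Ligand charges: 1×bromo (-1 each), 1×cyano (-1 each), 1×azido (-1 each), 1×isothiocyanato (-1 each); total -4. So Au + (-4) = 1−, giving Au = +3.
The complex ion is anionic, so gold takes the -ate form aurate(III).

ammonium azidobromocyanoisothiocyanatoaurate(III)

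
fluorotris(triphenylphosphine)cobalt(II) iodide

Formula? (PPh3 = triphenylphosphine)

Ligands: 1 fluoro (F, -1), 3 triphenylphosphine (PPh3, neutral). Ligand charge sum = -1.
With Co in oxidation state +2, the complex ion is [Co...]^1+.
Charge balance with iodide (-1) requires 1 complex ion per 1 iodide.

[CoF(PPh3)3]I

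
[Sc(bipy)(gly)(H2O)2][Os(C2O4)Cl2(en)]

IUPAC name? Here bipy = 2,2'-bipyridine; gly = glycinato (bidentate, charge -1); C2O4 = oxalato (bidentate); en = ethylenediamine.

diaqua(2,2'-bipyridine)(glycinato)scandium(III) dichloro(ethylenediamine)oxalatoosmate(II)

Both ions are complex: the cation is named first with the plain metal name, the anion second with the -ate form; each ion's ligands are alphabetised independently.
Scandium is always +3 in its complexes; the cation's ligand charges sum to -1, so the complex cation is 2+.
A 1:1 salt means the anion carries the equal and opposite charge, 2−.
Anion: ligand charges sum to -4; for the ion to be 2−, Os = +2.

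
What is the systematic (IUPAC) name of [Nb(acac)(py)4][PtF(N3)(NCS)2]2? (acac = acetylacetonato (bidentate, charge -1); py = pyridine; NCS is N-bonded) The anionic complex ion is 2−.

The complex anion is given as 2−; its ligand charges sum to -4, so Pt = +2.
With 2 anions per cation, the cation must be 2×2 = 4+.
Cation: ligand charges sum to -1; for the ion to be 4+, Nb = +5.

(acetylacetonato)tetrakis(pyridine)niobium(V) azidofluorodiisothiocyanatoplatinate(II)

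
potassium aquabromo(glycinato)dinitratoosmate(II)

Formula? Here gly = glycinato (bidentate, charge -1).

Ligands: 2 nitrato (NO3, -1), 1 glycinato (gly, -1), 1 aqua (H2O, neutral), 1 bromo (Br, -1). Ligand charge sum = -4.
With Os in oxidation state +2, the complex ion is [Os...]^2−.
Charge balance with potassium (+1) requires 1 complex ion per 2 potassium.

K2[OsBr(gly)(H2O)(NO3)2]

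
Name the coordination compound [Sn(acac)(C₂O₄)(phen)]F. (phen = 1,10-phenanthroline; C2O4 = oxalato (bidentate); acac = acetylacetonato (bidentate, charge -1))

(acetylacetonato)oxalato(1,10-phenanthroline)tin(IV) fluoride

The 1 fluoride counter-ion carries a total charge of -1, so each complex ion is 1+.
Ligand charges: 1×1,10-phenanthroline (neutral), 1×oxalato (-2 each), 1×acetylacetonato (-1 each); total -3. So Sn + (-3) = 1+, giving Sn = +4.
Ligands are named alphabetically: acetylacetonato before oxalato before phenanthroline.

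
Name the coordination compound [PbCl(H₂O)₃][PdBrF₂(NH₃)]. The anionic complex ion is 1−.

triaquachlorolead(II) amminebromodifluoropalladate(II)

Both ions are complex: the cation is named first with the plain metal name, the anion second with the -ate form; each ion's ligands are alphabetised independently.
The complex anion is given as 1−; its ligand charges sum to -3, so Pd = +2.
A 1:1 salt means the cation carries the equal and opposite charge, 1+.
Cation: ligand charges sum to -1; for the ion to be 1+, Pb = +2.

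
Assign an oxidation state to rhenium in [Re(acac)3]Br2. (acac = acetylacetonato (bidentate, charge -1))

+5

2 bromide outside the brackets (-1 each) → the complex ion is 2+.
Ligand charges: 3×acac = -3; sum -3.
Re + (-3) = 2+ ⇒ Re is +5.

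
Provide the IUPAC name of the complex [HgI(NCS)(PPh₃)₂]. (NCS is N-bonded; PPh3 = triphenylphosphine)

There is no counter-ion, so the complex is neutral overall.
Ligand charges: 1×isothiocyanato (-1 each), 1×iodo (-1 each), 2×triphenylphosphine (neutral); total -2. So Hg + (-2) = 0, giving Hg = +2.
Ligands are named alphabetically: iodo before isothiocyanato before triphenylphosphine.

iodoisothiocyanatobis(triphenylphosphine)mercury(II)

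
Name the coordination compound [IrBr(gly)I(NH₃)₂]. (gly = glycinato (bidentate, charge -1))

There is no counter-ion, so the complex is neutral overall.
Ligand charges: 1×iodo (-1 each), 1×glycinato (-1 each), 1×bromo (-1 each), 2×ammine (neutral); total -3. So Ir + (-3) = 0, giving Ir = +3.
Ligands are named alphabetically: ammine before bromo before glycinato before iodo.

diamminebromo(glycinato)iodoiridium(III)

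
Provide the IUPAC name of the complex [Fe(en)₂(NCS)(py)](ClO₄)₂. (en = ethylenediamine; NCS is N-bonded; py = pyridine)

bis(ethylenediamine)isothiocyanato(pyridine)iron(III) perchlorate

The 2 perchlorate counter-ions carry a total charge of -2, so each complex ion is 2+.
Ligand charges: 2×ethylenediamine (neutral), 1×isothiocyanato (-1 each), 1×pyridine (neutral); total -1. So Fe + (-1) = 2+, giving Fe = +3.
Ligands are named alphabetically: ethylenediamine before isothiocyanato before pyridine.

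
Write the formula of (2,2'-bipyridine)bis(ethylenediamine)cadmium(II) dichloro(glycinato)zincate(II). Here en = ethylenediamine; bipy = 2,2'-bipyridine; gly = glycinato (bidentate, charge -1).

[Cd(bipy)(en)2][ZnCl2(gly)]2

Cation [Cd…]: ligand charges 0, Cd(II) ⇒ ion charge 2+.
Anion [Zn…]: ligand charges -3, Zn(II) ⇒ ion charge 1−.
One 2+ cation requires 2 of the 1− anion.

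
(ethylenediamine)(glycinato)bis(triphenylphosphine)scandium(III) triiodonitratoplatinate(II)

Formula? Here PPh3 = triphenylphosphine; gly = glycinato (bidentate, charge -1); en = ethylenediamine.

[Sc(en)(gly)(PPh3)2][PtI3(NO3)]

Cation [Sc…]: ligand charges -1, Sc(III) ⇒ ion charge 2+.
Anion [Pt…]: ligand charges -4, Pt(II) ⇒ ion charge 2−.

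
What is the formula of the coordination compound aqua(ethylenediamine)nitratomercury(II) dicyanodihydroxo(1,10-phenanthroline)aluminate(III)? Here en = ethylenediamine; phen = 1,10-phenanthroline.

Cation [Hg…]: ligand charges -1, Hg(II) ⇒ ion charge 1+.
Anion [Al…]: ligand charges -4, Al(III) ⇒ ion charge 1−.
One 1+ cation balances one 1− anion.

[Hg(en)(H2O)(NO3)][Al(CN)2(OH)2(phen)]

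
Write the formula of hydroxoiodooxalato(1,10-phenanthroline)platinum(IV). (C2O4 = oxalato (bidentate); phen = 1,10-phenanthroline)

[Pt(C2O4)I(OH)(phen)]

Ligands: 1 oxalato (C2O4, -2), 1 1,10-phenanthroline (phen, neutral), 1 hydroxo (OH, -1), 1 iodo (I, -1). Ligand charge sum = -4.
With Pt in oxidation state +4, the complex ion is [Pt...].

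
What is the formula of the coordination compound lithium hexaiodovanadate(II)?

Ligands: 6 iodo (I, -1). Ligand charge sum = -6.
With V in oxidation state +2, the complex ion is [V...]^4−.
Charge balance with lithium (+1) requires 1 complex ion per 4 lithium.

Li4[VI6]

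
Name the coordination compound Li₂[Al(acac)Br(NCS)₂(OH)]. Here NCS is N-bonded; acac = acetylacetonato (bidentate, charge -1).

The 2 lithium counter-ions carry a total charge of +2, so each complex ion is 2−.
Ligand charges: 1×hydroxo (-1 each), 2×isothiocyanato (-1 each), 1×bromo (-1 each), 1×acetylacetonato (-1 each); total -5. So Al + (-5) = 2−, giving Al = +3.
The complex ion is anionic, so aluminium takes the -ate form aluminate(III).

lithium (acetylacetonato)bromohydroxodiisothiocyanatoaluminate(III)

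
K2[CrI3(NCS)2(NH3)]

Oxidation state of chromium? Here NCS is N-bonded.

+3

2 potassium outside the brackets (+1 each) → the complex ion is 2−.
Ligand charges: 2×NCS = -2; 3×I = -3; 1×NH3 neutral; sum -5.
Cr + (-5) = 2− ⇒ Cr is +3.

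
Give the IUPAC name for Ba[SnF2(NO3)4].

barium difluorotetranitratostannate(IV)

The 1 barium counter-ion carries a total charge of +2, so each complex ion is 2−.
Ligand charges: 4×nitrato (-1 each), 2×fluoro (-1 each); total -6. So Sn + (-6) = 2−, giving Sn = +4.
The complex ion is anionic, so tin takes the -ate form stannate(IV).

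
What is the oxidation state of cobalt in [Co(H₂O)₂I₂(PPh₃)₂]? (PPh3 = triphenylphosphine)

No counter-ion: the bracketed complex is neutral.
Ligand charges: 2×PPh3 neutral; 2×I = -2; 2×H2O neutral; sum -2.
Co + (-2) = 0 ⇒ Co is +2.

+2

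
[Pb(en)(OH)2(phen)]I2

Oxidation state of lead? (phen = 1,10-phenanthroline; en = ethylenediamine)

+4

2 iodide outside the brackets (-1 each) → the complex ion is 2+.
Ligand charges: 1×phen neutral; 1×en neutral; 2×OH = -2; sum -2.
Pb + (-2) = 2+ ⇒ Pb is +4.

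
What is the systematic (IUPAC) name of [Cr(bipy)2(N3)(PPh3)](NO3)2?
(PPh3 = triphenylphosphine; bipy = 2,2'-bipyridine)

azidobis(2,2'-bipyridine)(triphenylphosphine)chromium(III) nitrate

The 2 nitrate counter-ions carry a total charge of -2, so each complex ion is 2+.
Ligand charges: 1×triphenylphosphine (neutral), 1×azido (-1 each), 2×2,2'-bipyridine (neutral); total -1. So Cr + (-1) = 2+, giving Cr = +3.
Ligands are named alphabetically: azido before bipyridine before triphenylphosphine.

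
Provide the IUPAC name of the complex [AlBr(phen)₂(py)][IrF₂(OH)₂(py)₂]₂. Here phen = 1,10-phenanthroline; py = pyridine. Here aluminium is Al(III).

Al is given as +3; the cation's ligand charges sum to -1, so the complex cation is 2+.
With 2 anions per cation, each anion must be 2/2 = 1−.
Anion: ligand charges sum to -4; for the ion to be 1−, Ir = +3.

bromobis(1,10-phenanthroline)(pyridine)aluminium(III) difluorodihydroxobis(pyridine)iridate(III)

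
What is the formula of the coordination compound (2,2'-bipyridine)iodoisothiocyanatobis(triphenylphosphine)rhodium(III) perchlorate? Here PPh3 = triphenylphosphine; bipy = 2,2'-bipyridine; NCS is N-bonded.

[Rh(bipy)I(NCS)(PPh3)2]ClO4

Ligands: 2 triphenylphosphine (PPh3, neutral), 1 2,2'-bipyridine (bipy, neutral), 1 isothiocyanato (NCS, -1), 1 iodo (I, -1). Ligand charge sum = -2.
Charge balance with perchlorate (-1) requires 1 complex ion per 1 perchlorate.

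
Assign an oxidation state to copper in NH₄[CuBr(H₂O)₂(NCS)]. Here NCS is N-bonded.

+1

1 ammonium outside the brackets (+1 each) → the complex ion is 1−.
Ligand charges: 1×Br = -1; 1×NCS = -1; 2×H2O neutral; sum -2.
Cu + (-2) = 1− ⇒ Cu is +1.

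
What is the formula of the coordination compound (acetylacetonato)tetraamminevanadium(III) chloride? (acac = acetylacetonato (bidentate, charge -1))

[V(acac)(NH3)4]Cl2

Ligands: 1 acetylacetonato (acac, -1), 4 ammine (NH3, neutral). Ligand charge sum = -1.
Charge balance with chloride (-1) requires 1 complex ion per 2 chloride.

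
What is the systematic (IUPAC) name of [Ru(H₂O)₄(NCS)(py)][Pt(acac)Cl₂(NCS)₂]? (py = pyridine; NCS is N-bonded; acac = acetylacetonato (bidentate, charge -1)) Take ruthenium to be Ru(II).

tetraaquaisothiocyanato(pyridine)ruthenium(II) (acetylacetonato)dichlorodiisothiocyanatoplatinate(IV)

Ru is given as +2; the cation's ligand charges sum to -1, so the complex cation is 1+.
A 1:1 salt means the anion carries the equal and opposite charge, 1−.
Anion: ligand charges sum to -5; for the ion to be 1−, Pt = +4.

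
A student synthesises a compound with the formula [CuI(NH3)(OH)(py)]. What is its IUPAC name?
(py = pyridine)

There is no counter-ion, so the complex is neutral overall.
Ligand charges: 1×pyridine (neutral), 1×ammine (neutral), 1×hydroxo (-1 each), 1×iodo (-1 each); total -2. So Cu + (-2) = 0, giving Cu = +2.
Ligands are named alphabetically: ammine before hydroxo before iodo before pyridine.

amminehydroxoiodo(pyridine)copper(II)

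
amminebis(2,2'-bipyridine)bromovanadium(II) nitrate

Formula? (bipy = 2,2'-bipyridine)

[V(bipy)2Br(NH3)]NO3

Ligands: 1 ammine (NH3, neutral), 2 2,2'-bipyridine (bipy, neutral), 1 bromo (Br, -1). Ligand charge sum = -1.
With V in oxidation state +2, the complex ion is [V...]^1+.
Charge balance with nitrate (-1) requires 1 complex ion per 1 nitrate.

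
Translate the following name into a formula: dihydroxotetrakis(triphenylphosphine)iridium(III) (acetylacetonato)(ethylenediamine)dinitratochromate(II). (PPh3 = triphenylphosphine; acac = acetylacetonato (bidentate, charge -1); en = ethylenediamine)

[Ir(OH)2(PPh3)4][Cr(acac)(en)(NO3)2]

Cation [Ir…]: ligand charges -2, Ir(III) ⇒ ion charge 1+.
Anion [Cr…]: ligand charges -3, Cr(II) ⇒ ion charge 1−.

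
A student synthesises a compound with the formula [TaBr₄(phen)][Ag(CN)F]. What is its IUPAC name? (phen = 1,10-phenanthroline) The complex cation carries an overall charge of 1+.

tetrabromo(1,10-phenanthroline)tantalum(V) cyanofluoroargentate(I)

The complex cation is given as 1+; its ligand charges sum to -4, so Ta = +5.
A 1:1 salt means the anion carries the equal and opposite charge, 1−.
Anion: ligand charges sum to -2; for the ion to be 1−, Ag = +1.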